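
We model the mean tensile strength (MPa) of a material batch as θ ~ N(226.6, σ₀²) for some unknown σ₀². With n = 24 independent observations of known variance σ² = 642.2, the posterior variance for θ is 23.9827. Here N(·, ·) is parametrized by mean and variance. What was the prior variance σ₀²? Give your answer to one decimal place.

σ₀² = 231.2

Posterior precision equals prior precision plus data precision: 1/σ_n² = 1/σ₀² + n/σ².
So 1/σ₀² = 1/23.9827 − 24/642.2 = 0.041697 − 0.037372 = 0.004325.
Hence σ₀² = 1/0.004325 ≈ 231.2.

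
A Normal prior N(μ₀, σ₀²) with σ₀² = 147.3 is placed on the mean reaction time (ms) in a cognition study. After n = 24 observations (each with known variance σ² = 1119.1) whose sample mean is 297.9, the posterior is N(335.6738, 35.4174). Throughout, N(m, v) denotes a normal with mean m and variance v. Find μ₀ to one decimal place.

With known observation variance, the Normal–Normal posterior has precision τ_n = τ₀ + n/σ² and mean μ_n = (τ₀μ₀ + (n/σ²)x̄)/τ_n.
Here τ₀ = 1/147.3 = 0.006789 and τ_data = 24/1119.1 = 0.021446, so τ_n = 0.028235.
Rearranging for μ₀: μ₀ = (μ_n·τ_n − τ_data·x̄)/τ₀ = (335.6738·0.028235 − 0.021446·297.9) / 0.006789 = 3.088986/0.006789 ≈ 455.0.

μ₀ = 455.0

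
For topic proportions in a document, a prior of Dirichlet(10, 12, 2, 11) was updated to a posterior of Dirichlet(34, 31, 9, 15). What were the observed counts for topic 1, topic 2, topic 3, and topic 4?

For a Dirichlet(α) prior with multinomial counts c, the posterior is Dirichlet(α + c) componentwise.
Counts are posterior − prior componentwise: 34−10=24, 31−12=19, 9−2=7, 15−11=4.

counts (24, 19, 7, 4)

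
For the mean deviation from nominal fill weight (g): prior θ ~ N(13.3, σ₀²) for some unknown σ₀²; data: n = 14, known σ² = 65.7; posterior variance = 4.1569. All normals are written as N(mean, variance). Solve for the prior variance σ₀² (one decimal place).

σ₀² = 36.4

Posterior precision equals prior precision plus data precision: 1/σ_n² = 1/σ₀² + n/σ².
So 1/σ₀² = 1/4.1569 − 14/65.7 = 0.240564 − 0.213090 = 0.027474.
Hence σ₀² = 1/0.027474 ≈ 36.4.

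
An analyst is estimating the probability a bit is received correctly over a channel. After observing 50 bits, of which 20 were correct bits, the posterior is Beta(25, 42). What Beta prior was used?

A Beta(a, b) prior with s successes and f failures in binomial data gives a Beta(a+s, b+f) posterior.
Subtract the data counts: 25−20=5, 42−30=12.

Beta(5, 12)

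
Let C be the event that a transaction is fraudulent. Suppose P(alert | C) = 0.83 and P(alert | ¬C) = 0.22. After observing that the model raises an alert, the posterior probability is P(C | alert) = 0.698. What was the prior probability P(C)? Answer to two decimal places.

P(C) = 0.38

Bayes' rule in odds form gives O(C|E) = O(C)·[P(E|C)/P(E|¬C)], hence O(C) = O(C|E)/LR.
Posterior odds = 0.698/(1−0.698) = 2.3113. LR = 0.83/0.22 = 3.7727.
Prior odds = 2.3113/3.7727 = 0.6126, so P(C) = 0.6126/(1+0.6126) ≈ 0.38.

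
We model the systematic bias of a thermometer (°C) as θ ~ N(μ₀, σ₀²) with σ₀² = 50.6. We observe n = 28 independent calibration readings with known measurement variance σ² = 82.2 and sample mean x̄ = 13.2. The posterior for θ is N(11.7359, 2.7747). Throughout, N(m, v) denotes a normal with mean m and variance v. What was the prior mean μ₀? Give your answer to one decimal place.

μ₀ = -13.5

The posterior mean is a precision-weighted average: μ_n = (τ₀μ₀ + τ_data·x̄)/(τ₀+τ_data), with τ₀=1/σ₀² and τ_data=n/σ².
Here τ₀ = 1/50.6 = 0.019763 and τ_data = 28/82.2 = 0.340633, so τ_n = 0.360396.
Rearranging for μ₀: μ₀ = (μ_n·τ_n − τ_data·x̄)/τ₀ = (11.7359·0.360396 − 0.340633·13.2) / 0.019763 = -0.266784/0.019763 ≈ -13.5.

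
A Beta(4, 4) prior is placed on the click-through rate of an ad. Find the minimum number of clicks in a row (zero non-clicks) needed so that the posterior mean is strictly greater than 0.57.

After k clicks and 0 non-clicks the posterior is Beta(4+k, 4), with mean (4+k)/(4+4+k).
Set (4+k)/(8+k) > 0.57 and solve: k > (0.57·8 − 4)/(1 − 0.57) = 1.302.
The smallest integer exceeding 1.302 is 2, and checking k=2: (6)/(10) = 0.6000 > 0.57.

k = 2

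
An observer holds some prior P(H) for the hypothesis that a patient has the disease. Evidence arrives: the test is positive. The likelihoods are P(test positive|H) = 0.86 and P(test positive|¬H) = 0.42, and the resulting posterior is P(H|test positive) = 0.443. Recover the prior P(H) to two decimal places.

P(H) = 0.28

Bayes' rule in odds form gives O(H|E) = O(H)·[P(E|H)/P(E|¬H)], hence O(H) = O(H|E)/LR.
Posterior odds = 0.443/(1−0.443) = 0.7953. LR = 0.86/0.42 = 2.0476.
Prior odds = 0.7953/2.0476 = 0.3884, so P(H) = 0.3884/(1+0.3884) ≈ 0.28.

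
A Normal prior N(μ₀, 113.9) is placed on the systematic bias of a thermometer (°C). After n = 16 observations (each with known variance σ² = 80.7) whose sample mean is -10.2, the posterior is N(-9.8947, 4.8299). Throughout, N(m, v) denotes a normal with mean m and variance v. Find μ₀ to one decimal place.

With known observation variance, the Normal–Normal posterior has precision τ_n = τ₀ + n/σ² and mean μ_n = (τ₀μ₀ + (n/σ²)x̄)/τ_n.
Here τ₀ = 1/113.9 = 0.008780 and τ_data = 16/80.7 = 0.198265, so τ_n = 0.207045.
Rearranging for μ₀: μ₀ = (μ_n·τ_n − τ_data·x̄)/τ₀ = (-9.8947·0.207045 − 0.198265·-10.2) / 0.008780 = -0.026345/0.008780 ≈ -3.0.

μ₀ = -3.0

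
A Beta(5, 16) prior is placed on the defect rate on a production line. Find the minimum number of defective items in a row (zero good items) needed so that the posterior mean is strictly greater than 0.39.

k = 6

After k defective items and 0 good items the posterior is Beta(5+k, 16), with mean (5+k)/(5+16+k).
Set (5+k)/(21+k) > 0.39 and solve: k > (0.39·21 − 5)/(1 − 0.39) = 5.230.
The smallest integer exceeding 5.230 is 6, and checking k=6: (11)/(27) = 0.4074 > 0.39.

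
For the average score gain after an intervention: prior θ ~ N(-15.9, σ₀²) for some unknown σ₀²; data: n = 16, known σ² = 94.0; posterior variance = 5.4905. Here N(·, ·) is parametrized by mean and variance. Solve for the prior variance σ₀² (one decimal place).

σ₀² = 83.9

For the Normal–Normal model with known σ², precisions add: τ_n = τ₀ + n/σ².
So 1/σ₀² = 1/5.4905 − 16/94.0 = 0.182133 − 0.170213 = 0.011920.
Hence σ₀² = 1/0.011920 ≈ 83.9.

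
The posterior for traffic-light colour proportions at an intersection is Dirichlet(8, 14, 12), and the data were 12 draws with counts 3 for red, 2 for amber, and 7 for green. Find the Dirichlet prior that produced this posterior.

Dirichlet(5, 12, 5)

For a Dirichlet(α) prior with multinomial counts c, the posterior is Dirichlet(α + c) componentwise.
Subtract each count from the matching posterior parameter: 8−3=5, 14−2=12, 12−7=5.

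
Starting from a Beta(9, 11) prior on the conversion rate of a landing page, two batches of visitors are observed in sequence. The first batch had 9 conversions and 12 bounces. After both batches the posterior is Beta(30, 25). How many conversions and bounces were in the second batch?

Sequential conjugate updates are equivalent to a single update on the pooled data, so total successes = posterior α − prior α and total failures = posterior β − prior β.
Total across both batches: 30−9=21 conversions, 25−11=14 bounces.
Subtract the first batch: 21−9=12 conversions and 14−12=2 bounces.

12 conversions and 2 bounces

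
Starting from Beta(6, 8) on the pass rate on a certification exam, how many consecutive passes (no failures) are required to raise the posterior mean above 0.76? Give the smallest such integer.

k = 20

After k passes and 0 failures the posterior is Beta(6+k, 8), with mean (6+k)/(6+8+k).
Set (6+k)/(14+k) > 0.76 and solve: k > (0.76·14 − 6)/(1 − 0.76) = 19.333.
The smallest integer exceeding 19.333 is 20, and checking k=20: (26)/(34) = 0.7647 > 0.76.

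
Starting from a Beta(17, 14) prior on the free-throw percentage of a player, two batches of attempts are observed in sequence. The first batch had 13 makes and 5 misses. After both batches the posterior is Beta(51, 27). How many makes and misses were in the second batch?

21 makes and 8 misses

Sequential conjugate updates are equivalent to a single update on the pooled data, so total successes = posterior α − prior α and total failures = posterior β − prior β.
Total across both batches: 51−17=34 makes, 27−14=13 misses.
Subtract the first batch: 34−13=21 makes and 13−5=8 misses.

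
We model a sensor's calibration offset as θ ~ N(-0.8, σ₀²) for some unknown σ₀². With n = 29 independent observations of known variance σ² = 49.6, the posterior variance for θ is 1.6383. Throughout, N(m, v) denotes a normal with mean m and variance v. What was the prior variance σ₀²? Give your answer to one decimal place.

For the Normal–Normal model with known σ², precisions add: τ_n = τ₀ + n/σ².
So 1/σ₀² = 1/1.6383 − 29/49.6 = 0.610389 − 0.584677 = 0.025712.
Hence σ₀² = 1/0.025712 ≈ 38.9.

σ₀² = 38.9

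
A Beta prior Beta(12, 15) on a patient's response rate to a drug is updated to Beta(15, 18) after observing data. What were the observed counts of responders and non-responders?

3 responders and 3 non-responders

A Beta(a, b) prior with s successes and f failures in binomial data gives a Beta(a+s, b+f) posterior.
Match parameters: s=15−12=3, f=18−15=3.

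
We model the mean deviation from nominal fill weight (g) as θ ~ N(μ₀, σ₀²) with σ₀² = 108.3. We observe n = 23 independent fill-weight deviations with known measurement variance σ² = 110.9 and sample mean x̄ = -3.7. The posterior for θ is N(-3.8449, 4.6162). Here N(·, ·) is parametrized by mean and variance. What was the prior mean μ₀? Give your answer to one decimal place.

μ₀ = -7.1

The posterior mean is a precision-weighted average: μ_n = (τ₀μ₀ + τ_data·x̄)/(τ₀+τ_data), with τ₀=1/σ₀² and τ_data=n/σ².
Here τ₀ = 1/108.3 = 0.009234 and τ_data = 23/110.9 = 0.207394, so τ_n = 0.216628.
Rearranging for μ₀: μ₀ = (μ_n·τ_n − τ_data·x̄)/τ₀ = (-3.8449·0.216628 − 0.207394·-3.7) / 0.009234 = -0.065555/0.009234 ≈ -7.1.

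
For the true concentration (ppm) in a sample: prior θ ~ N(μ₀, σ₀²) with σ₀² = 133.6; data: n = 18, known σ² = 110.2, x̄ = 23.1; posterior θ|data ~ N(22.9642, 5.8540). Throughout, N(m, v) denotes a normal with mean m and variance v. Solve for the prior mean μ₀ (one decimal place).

With known observation variance, the Normal–Normal posterior has precision τ_n = τ₀ + n/σ² and mean μ_n = (τ₀μ₀ + (n/σ²)x̄)/τ_n.
Here τ₀ = 1/133.6 = 0.007485 and τ_data = 18/110.2 = 0.163339, so τ_n = 0.170824.
Rearranging for μ₀: μ₀ = (μ_n·τ_n − τ_data·x̄)/τ₀ = (22.9642·0.170824 − 0.163339·23.1) / 0.007485 = 0.149706/0.007485 ≈ 20.0.

μ₀ = 20.0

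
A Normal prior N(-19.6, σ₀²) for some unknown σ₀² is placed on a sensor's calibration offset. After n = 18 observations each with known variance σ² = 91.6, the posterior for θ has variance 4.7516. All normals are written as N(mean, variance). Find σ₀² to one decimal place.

Posterior precision equals prior precision plus data precision: 1/σ_n² = 1/σ₀² + n/σ².
So 1/σ₀² = 1/4.7516 − 18/91.6 = 0.210455 − 0.196507 = 0.013948.
Hence σ₀² = 1/0.013948 ≈ 71.7.

σ₀² = 71.7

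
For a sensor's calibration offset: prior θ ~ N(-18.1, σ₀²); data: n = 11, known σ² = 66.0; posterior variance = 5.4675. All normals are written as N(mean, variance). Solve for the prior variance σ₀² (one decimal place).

σ₀² = 61.6

Posterior precision equals prior precision plus data precision: 1/σ_n² = 1/σ₀² + n/σ².
So 1/σ₀² = 1/5.4675 − 11/66.0 = 0.182899 − 0.166667 = 0.016232.
Hence σ₀² = 1/0.016232 ≈ 61.6.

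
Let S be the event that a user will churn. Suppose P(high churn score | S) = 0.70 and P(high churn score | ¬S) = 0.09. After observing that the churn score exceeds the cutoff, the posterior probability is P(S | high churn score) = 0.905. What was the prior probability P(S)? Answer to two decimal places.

Bayes' rule in odds form gives O(S|E) = O(S)·[P(E|S)/P(E|¬S)], hence O(S) = O(S|E)/LR.
Posterior odds = 0.905/(1−0.905) = 9.5263. LR = 0.70/0.09 = 7.7778.
Prior odds = 9.5263/7.7778 = 1.2248, so P(S) = 1.2248/(1+1.2248) ≈ 0.55.

P(S) = 0.55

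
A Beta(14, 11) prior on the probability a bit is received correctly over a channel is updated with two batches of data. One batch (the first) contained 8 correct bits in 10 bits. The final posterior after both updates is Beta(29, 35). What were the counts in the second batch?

Because Beta–binomial updating is additive in the counts, the combined data contributed (α_post−α_prior, β_post−β_prior) successes and failures.
Total across both batches: 29−14=15 correct bits, 35−11=24 errors.
Subtract the first batch: 15−8=7 correct bits and 24−2=22 errors.

7 correct bits and 22 errors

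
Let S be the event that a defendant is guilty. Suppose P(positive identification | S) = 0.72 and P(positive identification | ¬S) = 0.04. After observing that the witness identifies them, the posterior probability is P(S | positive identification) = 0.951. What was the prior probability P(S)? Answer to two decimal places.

P(S) = 0.52

Bayes' rule in odds form gives O(S|E) = O(S)·[P(E|S)/P(E|¬S)], hence O(S) = O(S|E)/LR.
Posterior odds = 0.951/(1−0.951) = 19.4082. LR = 0.72/0.04 = 18.0000.
Prior odds = 19.4082/18.0000 = 1.0782, so P(S) = 1.0782/(1+1.0782) ≈ 0.52.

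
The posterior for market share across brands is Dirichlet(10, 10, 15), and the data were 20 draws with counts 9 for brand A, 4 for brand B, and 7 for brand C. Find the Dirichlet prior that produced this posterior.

Dirichlet(1, 6, 8)

For a Dirichlet(α) prior with multinomial counts c, the posterior is Dirichlet(α + c) componentwise.
Subtract each count from the matching posterior parameter: 10−9=1, 10−4=6, 15−7=8.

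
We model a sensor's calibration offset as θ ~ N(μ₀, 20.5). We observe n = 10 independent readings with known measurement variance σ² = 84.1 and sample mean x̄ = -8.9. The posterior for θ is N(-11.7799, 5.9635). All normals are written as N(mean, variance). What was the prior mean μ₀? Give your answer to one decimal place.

With known observation variance, the Normal–Normal posterior has precision τ_n = τ₀ + n/σ² and mean μ_n = (τ₀μ₀ + (n/σ²)x̄)/τ_n.
Here τ₀ = 1/20.5 = 0.048780 and τ_data = 10/84.1 = 0.118906, so τ_n = 0.167686.
Rearranging for μ₀: μ₀ = (μ_n·τ_n − τ_data·x̄)/τ₀ = (-11.7799·0.167686 − 0.118906·-8.9) / 0.048780 = -0.917061/0.048780 ≈ -18.8.

μ₀ = -18.8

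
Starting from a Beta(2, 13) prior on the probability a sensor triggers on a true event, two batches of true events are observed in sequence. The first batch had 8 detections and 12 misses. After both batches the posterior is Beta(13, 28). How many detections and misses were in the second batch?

3 detections and 3 misses

Because Beta–binomial updating is additive in the counts, the combined data contributed (α_post−α_prior, β_post−β_prior) successes and failures.
Total across both batches: 13−2=11 detections, 28−13=15 misses.
Subtract the first batch: 11−8=3 detections and 15−12=3 misses.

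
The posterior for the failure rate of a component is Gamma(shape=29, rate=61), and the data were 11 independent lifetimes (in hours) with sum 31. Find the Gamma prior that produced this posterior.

Gamma(shape=18, rate=30)

For an exponential likelihood with a Gamma(α, β) prior on the rate, n observations with total T give posterior Gamma(α+n, β+T).
So α = 29 − 11 = 18 and β = 61 − 31 = 30.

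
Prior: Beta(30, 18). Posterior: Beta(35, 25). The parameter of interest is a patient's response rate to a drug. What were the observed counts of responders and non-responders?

Beta is conjugate to the binomial likelihood: posterior = Beta(a+s, b+f).
So s = 35 − 30 = 5 and f = 25 − 18 = 7.

5 responders and 7 non-responders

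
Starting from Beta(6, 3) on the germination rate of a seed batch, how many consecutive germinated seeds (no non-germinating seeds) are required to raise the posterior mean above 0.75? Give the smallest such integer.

k = 4

After k germinated seeds and 0 non-germinating seeds the posterior is Beta(6+k, 3), with mean (6+k)/(6+3+k).
Set (6+k)/(9+k) > 0.75 and solve: k > (0.75·9 − 6)/(1 − 0.75) = 3.000.
The smallest integer exceeding 3.000 is 4.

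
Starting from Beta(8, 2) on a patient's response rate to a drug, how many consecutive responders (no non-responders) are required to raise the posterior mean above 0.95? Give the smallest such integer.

k = 31

After k responders and 0 non-responders the posterior is Beta(8+k, 2), with mean (8+k)/(8+2+k).
Set (8+k)/(10+k) > 0.95 and solve: k > (0.95·10 − 8)/(1 − 0.95) = 30.000.
The smallest integer exceeding 30.000 is 31.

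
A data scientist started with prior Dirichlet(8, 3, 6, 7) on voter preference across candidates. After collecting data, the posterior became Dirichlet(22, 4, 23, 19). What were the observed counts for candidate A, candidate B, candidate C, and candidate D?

For a Dirichlet(α) prior with multinomial counts c, the posterior is Dirichlet(α + c) componentwise.
Counts are posterior − prior componentwise: 22−8=14, 4−3=1, 23−6=17, 19−7=12.

counts (14, 1, 17, 12)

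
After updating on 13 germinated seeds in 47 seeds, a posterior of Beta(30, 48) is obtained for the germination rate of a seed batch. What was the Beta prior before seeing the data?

A Beta(a, b) prior with s successes and f failures in binomial data gives a Beta(a+s, b+f) posterior.
Subtract the data counts: 30−13=17, 48−34=14.

Beta(17, 14)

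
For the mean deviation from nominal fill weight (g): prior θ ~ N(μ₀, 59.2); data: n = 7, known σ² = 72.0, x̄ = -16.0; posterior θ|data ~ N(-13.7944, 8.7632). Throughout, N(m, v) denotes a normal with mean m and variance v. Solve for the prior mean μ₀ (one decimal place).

The posterior mean is a precision-weighted average: μ_n = (τ₀μ₀ + τ_data·x̄)/(τ₀+τ_data), with τ₀=1/σ₀² and τ_data=n/σ².
Here τ₀ = 1/59.2 = 0.016892 and τ_data = 7/72.0 = 0.097222, so τ_n = 0.114114.
Rearranging for μ₀: μ₀ = (μ_n·τ_n − τ_data·x̄)/τ₀ = (-13.7944·0.114114 − 0.097222·-16.0) / 0.016892 = -0.018582/0.016892 ≈ -1.1.

μ₀ = -1.1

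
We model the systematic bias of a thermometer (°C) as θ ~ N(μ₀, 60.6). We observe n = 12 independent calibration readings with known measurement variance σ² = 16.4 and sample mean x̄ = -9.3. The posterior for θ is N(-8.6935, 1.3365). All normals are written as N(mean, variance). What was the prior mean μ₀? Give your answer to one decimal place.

The posterior mean is a precision-weighted average: μ_n = (τ₀μ₀ + τ_data·x̄)/(τ₀+τ_data), with τ₀=1/σ₀² and τ_data=n/σ².
Here τ₀ = 1/60.6 = 0.016502 and τ_data = 12/16.4 = 0.731707, so τ_n = 0.748209.
Rearranging for μ₀: μ₀ = (μ_n·τ_n − τ_data·x̄)/τ₀ = (-8.6935·0.748209 − 0.731707·-9.3) / 0.016502 = 0.300320/0.016502 ≈ 18.2.

μ₀ = 18.2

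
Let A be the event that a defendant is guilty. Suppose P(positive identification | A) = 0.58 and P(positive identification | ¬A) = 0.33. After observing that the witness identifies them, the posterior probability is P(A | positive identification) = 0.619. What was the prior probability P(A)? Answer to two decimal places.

Bayes' rule in odds form gives O(A|E) = O(A)·[P(E|A)/P(E|¬A)], hence O(A) = O(A|E)/LR.
Posterior odds = 0.619/(1−0.619) = 1.6247. LR = 0.58/0.33 = 1.7576.
Prior odds = 1.6247/1.7576 = 0.9244, so P(A) = 0.9244/(1+0.9244) ≈ 0.48.

P(A) = 0.48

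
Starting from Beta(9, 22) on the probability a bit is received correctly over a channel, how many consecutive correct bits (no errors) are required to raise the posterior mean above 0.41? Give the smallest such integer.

k = 7

After k correct bits and 0 errors the posterior is Beta(9+k, 22), with mean (9+k)/(9+22+k).
Set (9+k)/(31+k) > 0.41 and solve: k > (0.41·31 − 9)/(1 − 0.41) = 6.288.
The smallest integer exceeding 6.288 is 7.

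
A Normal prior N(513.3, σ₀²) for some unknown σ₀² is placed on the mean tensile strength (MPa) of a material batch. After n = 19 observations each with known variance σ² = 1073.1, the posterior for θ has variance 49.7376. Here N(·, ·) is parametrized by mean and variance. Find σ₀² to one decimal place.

Posterior precision equals prior precision plus data precision: 1/σ_n² = 1/σ₀² + n/σ².
So 1/σ₀² = 1/49.7376 − 19/1073.1 = 0.020106 − 0.017706 = 0.002400.
Hence σ₀² = 1/0.002400 ≈ 416.7.

σ₀² = 416.7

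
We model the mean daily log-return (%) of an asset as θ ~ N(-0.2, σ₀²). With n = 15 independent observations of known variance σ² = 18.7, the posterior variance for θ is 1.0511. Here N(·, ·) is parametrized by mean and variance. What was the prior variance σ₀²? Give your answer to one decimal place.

For the Normal–Normal model with known σ², precisions add: τ_n = τ₀ + n/σ².
So 1/σ₀² = 1/1.0511 − 15/18.7 = 0.951384 − 0.802139 = 0.149245.
Hence σ₀² = 1/0.149245 ≈ 6.7.

σ₀² = 6.7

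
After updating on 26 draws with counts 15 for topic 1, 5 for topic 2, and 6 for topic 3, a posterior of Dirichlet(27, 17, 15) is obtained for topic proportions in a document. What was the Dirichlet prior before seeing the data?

For a Dirichlet(α) prior with multinomial counts c, the posterior is Dirichlet(α + c) componentwise.
Subtract each count from the matching posterior parameter: 27−15=12, 17−5=12, 15−6=9.

Dirichlet(12, 12, 9)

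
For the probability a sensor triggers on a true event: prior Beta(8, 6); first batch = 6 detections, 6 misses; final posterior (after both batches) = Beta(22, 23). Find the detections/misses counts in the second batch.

8 detections and 11 misses

Because Beta–binomial updating is additive in the counts, the combined data contributed (α_post−α_prior, β_post−β_prior) successes and failures.
Total across both batches: 22−8=14 detections, 23−6=17 misses.
Subtract the first batch: 14−6=8 detections and 17−6=11 misses.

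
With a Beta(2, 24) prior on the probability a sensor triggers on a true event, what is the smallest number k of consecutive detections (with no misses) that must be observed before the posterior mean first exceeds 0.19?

k = 4

After k detections and 0 misses the posterior is Beta(2+k, 24), with mean (2+k)/(2+24+k).
Set (2+k)/(26+k) > 0.19 and solve: k > (0.19·26 − 2)/(1 − 0.19) = 3.630.
The smallest integer exceeding 3.630 is 4.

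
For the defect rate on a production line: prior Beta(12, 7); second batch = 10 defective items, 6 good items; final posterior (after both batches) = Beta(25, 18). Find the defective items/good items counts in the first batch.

3 defective items and 5 good items

Sequential conjugate updates are equivalent to a single update on the pooled data, so total successes = posterior α − prior α and total failures = posterior β − prior β.
Total across both batches: 25−12=13 defective items, 18−7=11 good items.
Subtract the second batch: 13−10=3 defective items and 11−6=5 good items.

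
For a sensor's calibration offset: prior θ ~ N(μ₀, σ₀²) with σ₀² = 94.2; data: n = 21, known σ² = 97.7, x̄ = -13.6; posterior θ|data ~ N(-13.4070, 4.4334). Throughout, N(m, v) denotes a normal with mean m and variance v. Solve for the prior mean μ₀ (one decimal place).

With known observation variance, the Normal–Normal posterior has precision τ_n = τ₀ + n/σ² and mean μ_n = (τ₀μ₀ + (n/σ²)x̄)/τ_n.
Here τ₀ = 1/94.2 = 0.010616 and τ_data = 21/97.7 = 0.214944, so τ_n = 0.225560.
Rearranging for μ₀: μ₀ = (μ_n·τ_n − τ_data·x̄)/τ₀ = (-13.4070·0.225560 − 0.214944·-13.6) / 0.010616 = -0.100845/0.010616 ≈ -9.5.

μ₀ = -9.5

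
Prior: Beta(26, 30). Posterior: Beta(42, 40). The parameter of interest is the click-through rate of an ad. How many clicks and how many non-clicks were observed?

Under Beta–binomial conjugacy the posterior parameters are (a+s, b+f).
So s = 42 − 26 = 16 and f = 40 − 30 = 10.

16 clicks and 10 non-clicks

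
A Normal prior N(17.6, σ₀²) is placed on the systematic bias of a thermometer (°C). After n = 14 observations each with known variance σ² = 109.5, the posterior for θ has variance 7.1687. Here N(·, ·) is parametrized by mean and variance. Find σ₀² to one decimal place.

σ₀² = 85.9

For the Normal–Normal model with known σ², precisions add: τ_n = τ₀ + n/σ².
So 1/σ₀² = 1/7.1687 − 14/109.5 = 0.139495 − 0.127854 = 0.011641.
Hence σ₀² = 1/0.011641 ≈ 85.9.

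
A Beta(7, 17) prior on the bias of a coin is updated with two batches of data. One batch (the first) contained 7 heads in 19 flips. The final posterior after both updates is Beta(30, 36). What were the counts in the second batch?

Because Beta–binomial updating is additive in the counts, the combined data contributed (α_post−α_prior, β_post−β_prior) successes and failures.
Total across both batches: 30−7=23 heads, 36−17=19 tails.
Subtract the first batch: 23−7=16 heads and 19−12=7 tails.

16 heads and 7 tails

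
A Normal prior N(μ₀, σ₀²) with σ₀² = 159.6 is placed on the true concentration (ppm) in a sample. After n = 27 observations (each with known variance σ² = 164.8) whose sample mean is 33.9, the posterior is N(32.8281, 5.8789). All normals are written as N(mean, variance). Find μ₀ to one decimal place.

μ₀ = 4.8

The posterior mean is a precision-weighted average: μ_n = (τ₀μ₀ + τ_data·x̄)/(τ₀+τ_data), with τ₀=1/σ₀² and τ_data=n/σ².
Here τ₀ = 1/159.6 = 0.006266 and τ_data = 27/164.8 = 0.163835, so τ_n = 0.170101.
Rearranging for μ₀: μ₀ = (μ_n·τ_n − τ_data·x̄)/τ₀ = (32.8281·0.170101 − 0.163835·33.9) / 0.006266 = 0.030086/0.006266 ≈ 4.8.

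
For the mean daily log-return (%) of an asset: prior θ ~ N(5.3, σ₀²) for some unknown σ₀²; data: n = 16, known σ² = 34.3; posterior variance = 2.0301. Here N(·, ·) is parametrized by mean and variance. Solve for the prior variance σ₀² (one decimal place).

σ₀² = 38.3

Posterior precision equals prior precision plus data precision: 1/σ_n² = 1/σ₀² + n/σ².
So 1/σ₀² = 1/2.0301 − 16/34.3 = 0.492587 − 0.466472 = 0.026115.
Hence σ₀² = 1/0.026115 ≈ 38.3.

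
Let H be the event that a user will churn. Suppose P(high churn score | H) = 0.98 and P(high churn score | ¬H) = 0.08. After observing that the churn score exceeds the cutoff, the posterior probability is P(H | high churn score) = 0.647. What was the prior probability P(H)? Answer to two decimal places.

In odds form, posterior odds = prior odds × likelihood ratio, so prior odds = posterior odds ÷ LR.
Posterior odds = 0.647/(1−0.647) = 1.8329. LR = 0.98/0.08 = 12.2500.
Prior odds = 1.8329/12.2500 = 0.1496, so P(H) = 0.1496/(1+0.1496) ≈ 0.13.

P(H) = 0.13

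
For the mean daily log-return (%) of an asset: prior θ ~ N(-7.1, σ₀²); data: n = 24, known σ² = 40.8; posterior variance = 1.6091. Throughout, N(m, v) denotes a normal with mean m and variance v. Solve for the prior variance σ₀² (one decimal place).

Posterior precision equals prior precision plus data precision: 1/σ_n² = 1/σ₀² + n/σ².
So 1/σ₀² = 1/1.6091 − 24/40.8 = 0.621465 − 0.588235 = 0.033230.
Hence σ₀² = 1/0.033230 ≈ 30.1.

σ₀² = 30.1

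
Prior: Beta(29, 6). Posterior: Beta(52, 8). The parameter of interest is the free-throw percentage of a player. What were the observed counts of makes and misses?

Beta is conjugate to the binomial likelihood: posterior = Beta(α+s, β+f).
Match parameters: s=52−29=23, f=8−6=2.

23 makes and 2 misses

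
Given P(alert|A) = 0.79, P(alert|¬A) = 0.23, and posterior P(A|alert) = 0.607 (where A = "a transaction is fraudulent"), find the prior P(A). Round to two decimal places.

In odds form, posterior odds = prior odds × likelihood ratio, so prior odds = posterior odds ÷ LR.
Posterior odds = 0.607/(1−0.607) = 1.5445. LR = 0.79/0.23 = 3.4348.
Prior odds = 1.5445/3.4348 = 0.4497, so P(A) = 0.4497/(1+0.4497) ≈ 0.31.

P(A) = 0.31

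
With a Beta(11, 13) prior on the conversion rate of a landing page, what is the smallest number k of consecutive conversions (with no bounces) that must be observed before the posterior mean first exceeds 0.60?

After k conversions and 0 bounces the posterior is Beta(11+k, 13), with mean (11+k)/(11+13+k).
Set (11+k)/(24+k) > 0.60 and solve: k > (0.60·24 − 11)/(1 − 0.60) = 8.500.
The smallest integer exceeding 8.500 is 9.

k = 9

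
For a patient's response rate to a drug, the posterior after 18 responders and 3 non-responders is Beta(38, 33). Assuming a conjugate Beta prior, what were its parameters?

Under Beta–binomial conjugacy the posterior parameters are (α+s, β+f).
Subtract the data counts: 38−18=20, 33−3=30.

Beta(20, 30)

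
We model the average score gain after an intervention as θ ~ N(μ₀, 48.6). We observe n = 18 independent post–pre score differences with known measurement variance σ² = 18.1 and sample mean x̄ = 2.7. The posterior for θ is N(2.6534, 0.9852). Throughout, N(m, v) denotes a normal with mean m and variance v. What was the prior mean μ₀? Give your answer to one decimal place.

μ₀ = 0.4

The posterior mean is a precision-weighted average: μ_n = (τ₀μ₀ + τ_data·x̄)/(τ₀+τ_data), with τ₀=1/σ₀² and τ_data=n/σ².
Here τ₀ = 1/48.6 = 0.020576 and τ_data = 18/18.1 = 0.994475, so τ_n = 1.015051.
Rearranging for μ₀: μ₀ = (μ_n·τ_n − τ_data·x̄)/τ₀ = (2.6534·1.015051 − 0.994475·2.7) / 0.020576 = 0.008254/0.020576 ≈ 0.4.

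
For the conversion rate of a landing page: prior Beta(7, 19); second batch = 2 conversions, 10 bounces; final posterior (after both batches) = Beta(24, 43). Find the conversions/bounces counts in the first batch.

Because Beta–binomial updating is additive in the counts, the combined data contributed (α_post−α_prior, β_post−β_prior) successes and failures.
Total across both batches: 24−7=17 conversions, 43−19=24 bounces.
Subtract the second batch: 17−2=15 conversions and 24−10=14 bounces.

15 conversions and 14 bounces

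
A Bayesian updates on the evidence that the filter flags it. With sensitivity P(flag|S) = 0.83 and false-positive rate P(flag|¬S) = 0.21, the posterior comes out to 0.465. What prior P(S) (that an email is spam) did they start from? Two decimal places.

P(S) = 0.18

In odds form, posterior odds = prior odds × likelihood ratio, so prior odds = posterior odds ÷ LR.
Posterior odds = 0.465/(1−0.465) = 0.8692. LR = 0.83/0.21 = 3.9524.
Prior odds = 0.8692/3.9524 = 0.2199, so P(S) = 0.2199/(1+0.2199) ≈ 0.18.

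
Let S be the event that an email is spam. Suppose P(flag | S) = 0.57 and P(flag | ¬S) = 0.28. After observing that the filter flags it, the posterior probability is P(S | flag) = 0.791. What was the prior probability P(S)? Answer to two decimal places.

Bayes' rule in odds form gives O(S|E) = O(S)·[P(E|S)/P(E|¬S)], hence O(S) = O(S|E)/LR.
Posterior odds = 0.791/(1−0.791) = 3.7847. LR = 0.57/0.28 = 2.0357.
Prior odds = 3.7847/2.0357 = 1.8592, so P(S) = 1.8592/(1+1.8592) ≈ 0.65.

P(S) = 0.65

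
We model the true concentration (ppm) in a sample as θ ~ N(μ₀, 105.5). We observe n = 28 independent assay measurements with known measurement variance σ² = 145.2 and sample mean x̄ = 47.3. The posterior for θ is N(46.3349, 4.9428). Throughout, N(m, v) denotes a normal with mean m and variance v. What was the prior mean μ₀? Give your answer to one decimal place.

μ₀ = 26.7

The posterior mean is a precision-weighted average: μ_n = (τ₀μ₀ + τ_data·x̄)/(τ₀+τ_data), with τ₀=1/σ₀² and τ_data=n/σ².
Here τ₀ = 1/105.5 = 0.009479 and τ_data = 28/145.2 = 0.192837, so τ_n = 0.202316.
Rearranging for μ₀: μ₀ = (μ_n·τ_n − τ_data·x̄)/τ₀ = (46.3349·0.202316 − 0.192837·47.3) / 0.009479 = 0.253102/0.009479 ≈ 26.7.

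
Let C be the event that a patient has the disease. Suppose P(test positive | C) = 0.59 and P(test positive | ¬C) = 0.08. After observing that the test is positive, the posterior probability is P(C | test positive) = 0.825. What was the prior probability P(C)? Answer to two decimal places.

P(C) = 0.39

In odds form, posterior odds = prior odds × likelihood ratio, so prior odds = posterior odds ÷ LR.
Posterior odds = 0.825/(1−0.825) = 4.7143. LR = 0.59/0.08 = 7.3750.
Prior odds = 4.7143/7.3750 = 0.6392, so P(C) = 0.6392/(1+0.6392) ≈ 0.39.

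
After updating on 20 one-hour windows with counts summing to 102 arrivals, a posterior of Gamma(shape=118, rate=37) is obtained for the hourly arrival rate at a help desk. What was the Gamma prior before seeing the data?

Gamma(shape=16, rate=17)

Gamma–Poisson conjugacy: posterior shape = α + Σxᵢ, posterior rate = β + n.
So α = 118 − 102 = 16 and β = 37 − 20 = 17.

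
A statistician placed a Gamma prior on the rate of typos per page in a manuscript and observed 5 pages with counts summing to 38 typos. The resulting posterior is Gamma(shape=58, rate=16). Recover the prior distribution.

Gamma(shape=20, rate=11)

Gamma–Poisson conjugacy: posterior shape = α + Σxᵢ, posterior rate = β + n.
So α = 58 − 38 = 20 and β = 16 − 5 = 11.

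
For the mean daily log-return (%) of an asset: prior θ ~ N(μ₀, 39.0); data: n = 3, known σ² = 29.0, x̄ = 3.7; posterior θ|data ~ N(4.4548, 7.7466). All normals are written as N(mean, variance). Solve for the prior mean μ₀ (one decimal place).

μ₀ = 7.5

The posterior mean is a precision-weighted average: μ_n = (τ₀μ₀ + τ_data·x̄)/(τ₀+τ_data), with τ₀=1/σ₀² and τ_data=n/σ².
Here τ₀ = 1/39.0 = 0.025641 and τ_data = 3/29.0 = 0.103448, so τ_n = 0.129089.
Rearranging for μ₀: μ₀ = (μ_n·τ_n − τ_data·x̄)/τ₀ = (4.4548·0.129089 − 0.103448·3.7) / 0.025641 = 0.192308/0.025641 ≈ 7.5.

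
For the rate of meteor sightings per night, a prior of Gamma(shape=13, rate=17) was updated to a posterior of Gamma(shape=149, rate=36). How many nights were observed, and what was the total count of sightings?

n = 19 nights with total 136 sightings

A Gamma(α, β) prior (rate parametrization) on a Poisson rate with n observations summing to S gives posterior Gamma(α+S, β+n).
Matching: Σxᵢ = 149 − 13 = 136 and n = 36 − 17 = 19.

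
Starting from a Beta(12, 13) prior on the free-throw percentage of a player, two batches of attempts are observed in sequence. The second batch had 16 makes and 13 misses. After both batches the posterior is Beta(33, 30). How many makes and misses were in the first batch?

5 makes and 4 misses

Sequential conjugate updates are equivalent to a single update on the pooled data, so total successes = posterior α − prior α and total failures = posterior β − prior β.
Total across both batches: 33−12=21 makes, 30−13=17 misses.
Subtract the second batch: 21−16=5 makes and 17−13=4 misses.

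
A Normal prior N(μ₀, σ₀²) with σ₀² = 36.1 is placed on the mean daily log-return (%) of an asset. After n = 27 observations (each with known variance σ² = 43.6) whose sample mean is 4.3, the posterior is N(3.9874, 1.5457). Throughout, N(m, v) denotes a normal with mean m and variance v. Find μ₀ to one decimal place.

The posterior mean is a precision-weighted average: μ_n = (τ₀μ₀ + τ_data·x̄)/(τ₀+τ_data), with τ₀=1/σ₀² and τ_data=n/σ².
Here τ₀ = 1/36.1 = 0.027701 and τ_data = 27/43.6 = 0.619266, so τ_n = 0.646967.
Rearranging for μ₀: μ₀ = (μ_n·τ_n − τ_data·x̄)/τ₀ = (3.9874·0.646967 − 0.619266·4.3) / 0.027701 = -0.083128/0.027701 ≈ -3.0.

μ₀ = -3.0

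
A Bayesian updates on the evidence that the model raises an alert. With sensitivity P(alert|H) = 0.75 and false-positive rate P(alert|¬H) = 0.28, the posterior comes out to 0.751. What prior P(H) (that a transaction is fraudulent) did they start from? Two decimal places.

Bayes' rule in odds form gives O(H|E) = O(H)·[P(E|H)/P(E|¬H)], hence O(H) = O(H|E)/LR.
Posterior odds = 0.751/(1−0.751) = 3.0161. LR = 0.75/0.28 = 2.6786.
Prior odds = 3.0161/2.6786 = 1.1260, so P(H) = 1.1260/(1+1.1260) ≈ 0.53.

P(H) = 0.53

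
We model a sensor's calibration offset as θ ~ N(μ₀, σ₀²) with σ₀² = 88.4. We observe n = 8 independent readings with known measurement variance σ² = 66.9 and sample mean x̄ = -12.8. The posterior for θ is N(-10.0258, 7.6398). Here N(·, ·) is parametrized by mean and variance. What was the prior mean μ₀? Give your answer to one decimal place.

μ₀ = 19.3

The posterior mean is a precision-weighted average: μ_n = (τ₀μ₀ + τ_data·x̄)/(τ₀+τ_data), with τ₀=1/σ₀² and τ_data=n/σ².
Here τ₀ = 1/88.4 = 0.011312 and τ_data = 8/66.9 = 0.119581, so τ_n = 0.130893.
Rearranging for μ₀: μ₀ = (μ_n·τ_n − τ_data·x̄)/τ₀ = (-10.0258·0.130893 − 0.119581·-12.8) / 0.011312 = 0.218330/0.011312 ≈ 19.3.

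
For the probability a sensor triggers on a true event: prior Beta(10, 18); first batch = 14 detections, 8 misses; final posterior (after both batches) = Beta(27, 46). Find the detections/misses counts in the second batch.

3 detections and 20 misses

Because Beta–binomial updating is additive in the counts, the combined data contributed (α_post−α_prior, β_post−β_prior) successes and failures.
Total across both batches: 27−10=17 detections, 46−18=28 misses.
Subtract the first batch: 17−14=3 detections and 28−8=20 misses.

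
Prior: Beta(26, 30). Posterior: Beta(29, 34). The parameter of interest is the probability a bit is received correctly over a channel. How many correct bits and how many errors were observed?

Beta is conjugate to the binomial likelihood: posterior = Beta(α+s, β+f).
Match parameters: s=29−26=3, f=34−30=4.

3 correct bits and 4 errors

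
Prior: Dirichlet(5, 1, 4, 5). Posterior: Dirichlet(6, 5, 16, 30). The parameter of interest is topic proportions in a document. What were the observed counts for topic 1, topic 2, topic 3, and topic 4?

For a Dirichlet(α) prior with multinomial counts c, the posterior is Dirichlet(α + c) componentwise.
Counts are posterior − prior componentwise: 6−5=1, 5−1=4, 16−4=12, 30−5=25.

counts (1, 4, 12, 25)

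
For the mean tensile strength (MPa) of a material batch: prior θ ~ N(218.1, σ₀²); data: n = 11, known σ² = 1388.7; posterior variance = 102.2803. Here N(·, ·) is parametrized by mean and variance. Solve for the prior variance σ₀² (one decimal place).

Posterior precision equals prior precision plus data precision: 1/σ_n² = 1/σ₀² + n/σ².
So 1/σ₀² = 1/102.2803 − 11/1388.7 = 0.009777 − 0.007921 = 0.001856.
Hence σ₀² = 1/0.001856 ≈ 538.8.

σ₀² = 538.8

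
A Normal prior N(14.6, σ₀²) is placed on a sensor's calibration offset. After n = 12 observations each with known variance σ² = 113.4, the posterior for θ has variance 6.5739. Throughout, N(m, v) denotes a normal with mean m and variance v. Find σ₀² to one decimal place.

Posterior precision equals prior precision plus data precision: 1/σ_n² = 1/σ₀² + n/σ².
So 1/σ₀² = 1/6.5739 − 12/113.4 = 0.152117 − 0.105820 = 0.046297.
Hence σ₀² = 1/0.046297 ≈ 21.6.

σ₀² = 21.6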